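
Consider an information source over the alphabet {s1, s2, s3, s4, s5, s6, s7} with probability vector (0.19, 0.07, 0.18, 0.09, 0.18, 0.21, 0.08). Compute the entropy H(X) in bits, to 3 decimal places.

2.691 bits

H = −Σ pᵢ log₂ pᵢ.
−0.19·log₂(0.19) = 0.4552
−0.07·log₂(0.07) = 0.2686
−0.18·log₂(0.18) = 0.4453
−0.09·log₂(0.09) = 0.3127
−0.18·log₂(0.18) = 0.4453
−0.21·log₂(0.21) = 0.4728
−0.08·log₂(0.08) = 0.2915
Sum ≈ 2.6914 → 2.691 bits.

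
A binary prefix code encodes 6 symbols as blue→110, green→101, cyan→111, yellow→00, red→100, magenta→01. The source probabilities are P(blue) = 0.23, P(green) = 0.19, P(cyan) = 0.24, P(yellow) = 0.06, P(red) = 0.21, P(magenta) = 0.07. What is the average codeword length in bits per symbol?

2.87 bits/symbol

L̄ = Σ pᵢ·ℓᵢ = 0.23·3 + 0.19·3 + 0.24·3 + 0.06·2 + 0.21·3 + 0.07·2 = 2.87 bits/symbol.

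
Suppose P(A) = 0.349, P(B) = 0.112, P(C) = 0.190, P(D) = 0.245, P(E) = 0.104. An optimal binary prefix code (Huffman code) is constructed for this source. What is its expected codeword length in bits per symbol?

Repeatedly combine the two least-probable nodes; the expected code length is the sum of the merged weights.
merge 13/125 + 14/125 → 27/125
merge 19/100 + 27/125 → 203/500
merge 49/200 + 349/1000 → 297/500
merge 203/500 + 297/500 → 1
L = 27/125 + 203/500 + 297/500 + 1 = 277/125 = 2.216 bits/symbol.

2.216 bits/symbol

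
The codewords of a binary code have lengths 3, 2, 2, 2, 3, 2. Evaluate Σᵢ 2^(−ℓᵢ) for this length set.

With common denominator 2^3 = 8: Σ 2^(−ℓᵢ) = 1/8 + 2/8 + 2/8 + 2/8 + 1/8 + 2/8 = 10/8 = 1.25.

1.25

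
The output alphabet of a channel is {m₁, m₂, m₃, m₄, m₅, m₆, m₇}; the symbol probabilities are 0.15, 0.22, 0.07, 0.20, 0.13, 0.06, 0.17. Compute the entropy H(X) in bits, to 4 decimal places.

H = −Σ pᵢ log₂ pᵢ.
−0.15·log₂(0.15) = 0.4105
−0.22·log₂(0.22) = 0.4806
−0.07·log₂(0.07) = 0.2686
−0.20·log₂(0.20) = 0.4644
−0.13·log₂(0.13) = 0.3826
−0.06·log₂(0.06) = 0.2435
−0.17·log₂(0.17) = 0.4346
Sum ≈ 2.6848 → 2.6848 bits.

2.6848 bits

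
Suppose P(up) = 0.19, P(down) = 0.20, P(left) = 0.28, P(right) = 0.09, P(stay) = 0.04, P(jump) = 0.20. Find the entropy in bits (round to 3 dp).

2.397 bits

H = −Σ pᵢ log₂ pᵢ.
−0.19·log₂(0.19) = 0.4552
−0.20·log₂(0.20) = 0.4644
−0.28·log₂(0.28) = 0.5142
−0.09·log₂(0.09) = 0.3127
−0.04·log₂(0.04) = 0.1858
−0.20·log₂(0.20) = 0.4644
Sum ≈ 2.3966 → 2.397 bits.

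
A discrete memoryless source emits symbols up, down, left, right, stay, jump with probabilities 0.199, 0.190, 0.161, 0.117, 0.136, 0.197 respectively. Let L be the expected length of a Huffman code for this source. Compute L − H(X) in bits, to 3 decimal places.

Entropy H = −Σ p log₂ p ≈ 2.5583 bits.
Huffman merges: 117/1000+17/125→253/1000; 161/1000+19/100→351/1000; 197/1000+199/1000→99/250; 253/1000+351/1000→151/250; 99/250+151/250→1. L = 651/250 ≈ 2.6040.
L − H = 2.6040 − 2.5583 = 0.046 bits.

0.046 bits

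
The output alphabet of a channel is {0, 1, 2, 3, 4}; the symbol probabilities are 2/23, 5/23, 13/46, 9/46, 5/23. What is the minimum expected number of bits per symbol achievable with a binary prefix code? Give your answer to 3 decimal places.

2.283 bits/symbol

Repeatedly combine the two least-probable nodes; the expected code length is the sum of the merged weights.
merge 2/23 + 9/46 → 13/46
merge 5/23 + 5/23 → 10/23
merge 13/46 + 13/46 → 13/23
merge 10/23 + 13/23 → 1
L = 13/46 + 10/23 + 13/23 + 1 = 105/46 ≈ 2.283 bits/symbol.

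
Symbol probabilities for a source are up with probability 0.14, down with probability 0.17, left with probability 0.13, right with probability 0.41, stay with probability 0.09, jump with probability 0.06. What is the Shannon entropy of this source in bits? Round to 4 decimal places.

H = −Σ pᵢ log₂ pᵢ.
−0.14·log₂(0.14) = 0.3971
−0.17·log₂(0.17) = 0.4346
−0.13·log₂(0.13) = 0.3826
−0.41·log₂(0.41) = 0.5274
−0.09·log₂(0.09) = 0.3127
−0.06·log₂(0.06) = 0.2435
Sum ≈ 2.2979 → 2.2979 bits.

2.2979 bits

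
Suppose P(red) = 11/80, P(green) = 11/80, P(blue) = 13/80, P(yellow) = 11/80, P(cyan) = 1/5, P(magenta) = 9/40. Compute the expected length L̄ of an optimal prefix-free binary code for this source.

2.575 bits/symbol

Repeatedly combine the two least-probable nodes; the expected code length is the sum of the merged weights.
merge 11/80 + 11/80 → 11/40
merge 11/80 + 13/80 → 3/10
merge 1/5 + 9/40 → 17/40
merge 11/40 + 3/10 → 23/40
merge 17/40 + 23/40 → 1
L = 11/40 + 3/10 + 17/40 + 23/40 + 1 = 103/40 = 2.575 bits/symbol.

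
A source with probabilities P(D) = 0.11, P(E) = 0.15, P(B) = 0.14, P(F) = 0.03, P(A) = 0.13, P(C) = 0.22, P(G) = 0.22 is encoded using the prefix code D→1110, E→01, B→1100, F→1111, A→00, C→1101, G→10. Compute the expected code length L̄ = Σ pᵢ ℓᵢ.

L̄ = Σ pᵢ·ℓᵢ = 0.11·4 + 0.15·2 + 0.14·4 + 0.03·4 + 0.13·2 + 0.22·4 + 0.22·2 = 3 bits/symbol.

3 bits/symbol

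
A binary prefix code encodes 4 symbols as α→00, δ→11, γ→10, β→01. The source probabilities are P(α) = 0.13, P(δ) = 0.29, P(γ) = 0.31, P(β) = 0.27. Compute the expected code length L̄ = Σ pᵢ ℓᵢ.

L̄ = Σ pᵢ·ℓᵢ = 0.13·2 + 0.29·2 + 0.31·2 + 0.27·2 = 2 bits/symbol.

2 bits/symbol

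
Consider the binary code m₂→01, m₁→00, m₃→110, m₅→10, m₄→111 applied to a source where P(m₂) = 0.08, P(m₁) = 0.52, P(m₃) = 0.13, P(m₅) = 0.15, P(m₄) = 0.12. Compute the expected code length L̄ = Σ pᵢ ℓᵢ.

L̄ = Σ pᵢ·ℓᵢ = 0.08·2 + 0.52·2 + 0.13·3 + 0.15·2 + 0.12·3 = 2.25 bits/symbol.

2.25 bits/symbol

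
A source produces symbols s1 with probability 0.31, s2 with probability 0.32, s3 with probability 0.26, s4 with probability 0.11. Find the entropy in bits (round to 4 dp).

1.9054 bits

H = −Σ pᵢ log₂ pᵢ.
−0.31·log₂(0.31) = 0.5238
−0.32·log₂(0.32) = 0.5260
−0.26·log₂(0.26) = 0.5053
−0.11·log₂(0.11) = 0.3503
Sum ≈ 1.9054 → 1.9054 bits.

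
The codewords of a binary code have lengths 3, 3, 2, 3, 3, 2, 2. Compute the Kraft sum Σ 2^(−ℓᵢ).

1.25

With common denominator 2^3 = 8: Σ 2^(−ℓᵢ) = 1/8 + 1/8 + 2/8 + 1/8 + 1/8 + 2/8 + 2/8 = 10/8 = 1.25.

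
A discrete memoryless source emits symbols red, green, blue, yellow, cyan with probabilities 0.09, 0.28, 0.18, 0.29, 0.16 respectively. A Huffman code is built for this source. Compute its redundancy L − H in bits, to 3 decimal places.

0.037 bits

Entropy H = −Σ p log₂ p ≈ 2.2131 bits.
Huffman merges: 9/100+4/25→1/4; 9/50+1/4→43/100; 7/25+29/100→57/100; 43/100+57/100→1. L = 9/4 ≈ 2.2500.
L − H = 2.2500 − 2.2131 = 0.037 bits.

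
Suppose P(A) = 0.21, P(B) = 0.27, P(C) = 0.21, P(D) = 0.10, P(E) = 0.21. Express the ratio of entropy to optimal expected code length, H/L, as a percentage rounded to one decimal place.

Entropy H = −Σ p log₂ p ≈ 2.2607 bits.
Huffman merges: 1/10+21/100→31/100; 21/100+21/100→21/50; 27/100+31/100→29/50; 21/50+29/50→1. L = 231/100 ≈ 2.3100.
Efficiency = H/L = 2.2607/2.3100 = 97.9%.

97.9%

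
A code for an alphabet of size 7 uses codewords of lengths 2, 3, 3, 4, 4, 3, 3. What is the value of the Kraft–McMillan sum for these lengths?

0.875

With common denominator 2^4 = 16: Σ 2^(−ℓᵢ) = 4/16 + 2/16 + 2/16 + 1/16 + 1/16 + 2/16 + 2/16 = 14/16 = 0.875.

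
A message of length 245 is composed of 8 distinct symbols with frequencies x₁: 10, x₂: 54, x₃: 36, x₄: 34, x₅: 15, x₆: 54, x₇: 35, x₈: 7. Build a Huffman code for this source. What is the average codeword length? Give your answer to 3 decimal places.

Probabilities are the counts divided by 245.
Repeatedly combine the two least-probable nodes; the expected code length is the sum of the merged weights.
merge 1/35 + 2/49 → 17/245
merge 3/49 + 17/245 → 32/245
merge 32/245 + 34/245 → 66/245
merge 1/7 + 36/245 → 71/245
merge 54/245 + 54/245 → 108/245
merge 66/245 + 71/245 → 137/245
merge 108/245 + 137/245 → 1
L = 17/245 + 32/245 + 66/245 + 71/245 + 108/245 + 137/245 + 1 = 676/245 ≈ 2.759 bits/symbol.

2.759 bits/symbol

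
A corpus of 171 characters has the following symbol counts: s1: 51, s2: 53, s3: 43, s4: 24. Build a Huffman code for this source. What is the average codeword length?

2 bits/symbol

Probabilities are the counts divided by 171.
Repeatedly combine the two least-probable nodes; the expected code length is the sum of the merged weights.
merge 8/57 + 43/171 → 67/171
merge 17/57 + 53/171 → 104/171
merge 67/171 + 104/171 → 1
L = 67/171 + 104/171 + 1 = 2 bits/symbol.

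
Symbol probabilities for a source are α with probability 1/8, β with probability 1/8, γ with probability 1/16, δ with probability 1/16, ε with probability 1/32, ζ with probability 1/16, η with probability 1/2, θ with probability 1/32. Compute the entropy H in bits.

Each probability is a power of 1/2, so log₂(1/p) is an integer.
H = Σ p·log₂(1/p) = 1/8·3 + 1/8·3 + 1/16·4 + 1/16·4 + 1/32·5 + 1/16·4 + 1/2·1 + 1/32·5 = 2.3125 bits.

2.3125 bits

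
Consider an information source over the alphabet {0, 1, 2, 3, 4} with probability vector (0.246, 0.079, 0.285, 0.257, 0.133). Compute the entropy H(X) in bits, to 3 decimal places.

H = −Σ pᵢ log₂ pᵢ.
−0.246·log₂(0.246) = 0.4977
−0.079·log₂(0.079) = 0.2893
−0.285·log₂(0.285) = 0.5161
−0.257·log₂(0.257) = 0.5038
−0.133·log₂(0.133) = 0.3871
Sum ≈ 2.1940 → 2.194 bits.

2.194 bits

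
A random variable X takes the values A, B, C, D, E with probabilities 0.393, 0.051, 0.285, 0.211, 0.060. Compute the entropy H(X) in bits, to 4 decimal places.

1.9818 bits

H = −Σ pᵢ log₂ pᵢ.
−0.393·log₂(0.393) = 0.5295
−0.051·log₂(0.051) = 0.2190
−0.285·log₂(0.285) = 0.5161
−0.211·log₂(0.211) = 0.4736
−0.060·log₂(0.060) = 0.2435
Sum ≈ 1.9818 → 1.9818 bits.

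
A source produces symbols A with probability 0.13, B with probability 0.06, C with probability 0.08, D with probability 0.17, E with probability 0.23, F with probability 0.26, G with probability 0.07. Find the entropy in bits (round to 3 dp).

2.614 bits

H = −Σ pᵢ log₂ pᵢ.
−0.13·log₂(0.13) = 0.3826
−0.06·log₂(0.06) = 0.2435
−0.08·log₂(0.08) = 0.2915
−0.17·log₂(0.17) = 0.4346
−0.23·log₂(0.23) = 0.4877
−0.26·log₂(0.26) = 0.5053
−0.07·log₂(0.07) = 0.2686
Sum ≈ 2.6138 → 2.614 bits.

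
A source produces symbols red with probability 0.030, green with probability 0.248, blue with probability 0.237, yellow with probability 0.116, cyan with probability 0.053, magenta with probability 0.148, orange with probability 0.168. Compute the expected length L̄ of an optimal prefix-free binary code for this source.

Repeatedly combine the two least-probable nodes; the expected code length is the sum of the merged weights.
merge 3/100 + 53/1000 → 83/1000
merge 83/1000 + 29/250 → 199/1000
merge 37/250 + 21/125 → 79/250
merge 199/1000 + 237/1000 → 109/250
merge 31/125 + 79/250 → 141/250
merge 109/250 + 141/250 → 1
L = 83/1000 + 199/1000 + 79/250 + 109/250 + 141/250 + 1 = 1299/500 = 2.598 bits/symbol.

2.598 bits/symbol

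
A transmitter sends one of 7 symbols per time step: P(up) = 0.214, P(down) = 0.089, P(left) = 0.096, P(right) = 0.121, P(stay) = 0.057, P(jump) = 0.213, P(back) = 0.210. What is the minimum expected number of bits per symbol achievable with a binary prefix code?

2.719 bits/symbol

Repeatedly combine the two least-probable nodes; the expected code length is the sum of the merged weights.
merge 57/1000 + 89/1000 → 73/500
merge 12/125 + 121/1000 → 217/1000
merge 73/500 + 21/100 → 89/250
merge 213/1000 + 107/500 → 427/1000
merge 217/1000 + 89/250 → 573/1000
merge 427/1000 + 573/1000 → 1
L = 73/500 + 217/1000 + 89/250 + 427/1000 + 573/1000 + 1 = 2719/1000 = 2.719 bits/symbol.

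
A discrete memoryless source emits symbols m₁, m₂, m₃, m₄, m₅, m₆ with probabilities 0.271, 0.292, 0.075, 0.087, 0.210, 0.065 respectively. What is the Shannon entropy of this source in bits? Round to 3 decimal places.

2.345 bits

H = −Σ pᵢ log₂ pᵢ.
−0.271·log₂(0.271) = 0.5105
−0.292·log₂(0.292) = 0.5186
−0.075·log₂(0.075) = 0.2803
−0.087·log₂(0.087) = 0.3065
−0.210·log₂(0.210) = 0.4728
−0.065·log₂(0.065) = 0.2563
Sum ≈ 2.3450 → 2.345 bits.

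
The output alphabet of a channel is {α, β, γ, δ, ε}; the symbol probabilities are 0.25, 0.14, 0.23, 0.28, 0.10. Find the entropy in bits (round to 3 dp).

2.231 bits

H = −Σ pᵢ log₂ pᵢ.
−0.25·log₂(0.25) = 0.5000
−0.14·log₂(0.14) = 0.3971
−0.23·log₂(0.23) = 0.4877
−0.28·log₂(0.28) = 0.5142
−0.10·log₂(0.10) = 0.3322
Sum ≈ 2.2312 → 2.231 bits.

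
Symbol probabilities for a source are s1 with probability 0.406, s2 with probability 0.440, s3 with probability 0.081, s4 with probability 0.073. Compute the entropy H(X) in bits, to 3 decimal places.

1.618 bits

H = −Σ pᵢ log₂ pᵢ.
−0.406·log₂(0.406) = 0.5280
−0.440·log₂(0.440) = 0.5211
−0.081·log₂(0.081) = 0.2937
−0.073·log₂(0.073) = 0.2756
Sum ≈ 1.6185 → 1.618 bits.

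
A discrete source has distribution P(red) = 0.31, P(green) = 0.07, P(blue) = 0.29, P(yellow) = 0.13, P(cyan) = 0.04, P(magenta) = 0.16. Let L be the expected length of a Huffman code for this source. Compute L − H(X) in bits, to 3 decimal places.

0.048 bits

Entropy H = −Σ p log₂ p ≈ 2.3017 bits.
Huffman merges: 1/25+7/100→11/100; 11/100+13/100→6/25; 4/25+6/25→2/5; 29/100+31/100→3/5; 2/5+3/5→1. L = 47/20 ≈ 2.3500.
L − H = 2.3500 − 2.3017 = 0.048 bits.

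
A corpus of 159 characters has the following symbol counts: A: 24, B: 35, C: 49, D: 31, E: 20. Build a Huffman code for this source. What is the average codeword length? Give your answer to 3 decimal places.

Probabilities are the counts divided by 159.
Repeatedly combine the two least-probable nodes; the expected code length is the sum of the merged weights.
merge 20/159 + 8/53 → 44/159
merge 31/159 + 35/159 → 22/53
merge 44/159 + 49/159 → 31/53
merge 22/53 + 31/53 → 1
L = 44/159 + 22/53 + 31/53 + 1 = 362/159 ≈ 2.277 bits/symbol.

2.277 bits/symbol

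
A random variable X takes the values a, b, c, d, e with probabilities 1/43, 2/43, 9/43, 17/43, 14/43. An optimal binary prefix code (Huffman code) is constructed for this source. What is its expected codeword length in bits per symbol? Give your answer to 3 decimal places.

Repeatedly combine the two least-probable nodes; the expected code length is the sum of the merged weights.
merge 1/43 + 2/43 → 3/43
merge 3/43 + 9/43 → 12/43
merge 12/43 + 14/43 → 26/43
merge 17/43 + 26/43 → 1
L = 3/43 + 12/43 + 26/43 + 1 = 84/43 ≈ 1.953 bits/symbol.

1.953 bits/symbol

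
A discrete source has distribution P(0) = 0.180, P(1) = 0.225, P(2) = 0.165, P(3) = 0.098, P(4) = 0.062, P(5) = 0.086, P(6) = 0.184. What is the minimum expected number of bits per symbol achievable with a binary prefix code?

2.739 bits/symbol

Repeatedly combine the two least-probable nodes; the expected code length is the sum of the merged weights.
merge 31/500 + 43/500 → 37/250
merge 49/500 + 37/250 → 123/500
merge 33/200 + 9/50 → 69/200
merge 23/125 + 9/40 → 409/1000
merge 123/500 + 69/200 → 591/1000
merge 409/1000 + 591/1000 → 1
L = 37/250 + 123/500 + 69/200 + 409/1000 + 591/1000 + 1 = 2739/1000 = 2.739 bits/symbol.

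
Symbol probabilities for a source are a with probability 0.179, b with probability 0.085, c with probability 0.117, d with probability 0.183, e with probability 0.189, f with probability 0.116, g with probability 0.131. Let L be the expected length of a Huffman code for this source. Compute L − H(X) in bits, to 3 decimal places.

Entropy H = −Σ p log₂ p ≈ 2.7560 bits.
Huffman merges: 17/200+29/250→201/1000; 117/1000+131/1000→31/125; 179/1000+183/1000→181/500; 189/1000+201/1000→39/100; 31/125+181/500→61/100; 39/100+61/100→1. L = 2811/1000 ≈ 2.8110.
L − H = 2.8110 − 2.7560 = 0.055 bits.

0.055 bits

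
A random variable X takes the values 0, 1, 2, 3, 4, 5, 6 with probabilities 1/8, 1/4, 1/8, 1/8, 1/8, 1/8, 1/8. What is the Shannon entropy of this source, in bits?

2.75 bits

Each probability is a power of 1/2, so log₂(1/p) is an integer.
H = Σ p·log₂(1/p) = 1/8·3 + 1/4·2 + 1/8·3 + 1/8·3 + 1/8·3 + 1/8·3 + 1/8·3 = 2.75 bits.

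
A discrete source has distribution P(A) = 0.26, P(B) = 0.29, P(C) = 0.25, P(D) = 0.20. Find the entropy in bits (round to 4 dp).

H = −Σ pᵢ log₂ pᵢ.
−0.26·log₂(0.26) = 0.5053
−0.29·log₂(0.29) = 0.5179
−0.25·log₂(0.25) = 0.5000
−0.20·log₂(0.20) = 0.4644
Sum ≈ 1.9876 → 1.9876 bits.

1.9876 bits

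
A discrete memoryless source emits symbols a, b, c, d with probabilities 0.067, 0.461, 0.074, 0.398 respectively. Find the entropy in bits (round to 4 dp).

H = −Σ pᵢ log₂ pᵢ.
−0.067·log₂(0.067) = 0.2613
−0.461·log₂(0.461) = 0.5150
−0.074·log₂(0.074) = 0.2780
−0.398·log₂(0.398) = 0.5290
Sum ≈ 1.5833 → 1.5833 bits.

1.5833 bits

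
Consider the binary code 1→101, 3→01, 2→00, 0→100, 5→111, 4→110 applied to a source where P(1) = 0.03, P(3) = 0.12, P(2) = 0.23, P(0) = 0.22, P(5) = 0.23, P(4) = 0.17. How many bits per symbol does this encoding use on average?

L̄ = Σ pᵢ·ℓᵢ = 0.03·3 + 0.12·2 + 0.23·2 + 0.22·3 + 0.23·3 + 0.17·3 = 2.65 bits/symbol.

2.65 bits/symbol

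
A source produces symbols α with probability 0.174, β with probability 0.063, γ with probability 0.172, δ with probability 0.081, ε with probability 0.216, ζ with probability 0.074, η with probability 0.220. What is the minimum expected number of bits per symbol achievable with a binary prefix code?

Repeatedly combine the two least-probable nodes; the expected code length is the sum of the merged weights.
merge 63/1000 + 37/500 → 137/1000
merge 81/1000 + 137/1000 → 109/500
merge 43/250 + 87/500 → 173/500
merge 27/125 + 109/500 → 217/500
merge 11/50 + 173/500 → 283/500
merge 217/500 + 283/500 → 1
L = 137/1000 + 109/500 + 173/500 + 217/500 + 283/500 + 1 = 2701/1000 = 2.701 bits/symbol.

2.701 bits/symbol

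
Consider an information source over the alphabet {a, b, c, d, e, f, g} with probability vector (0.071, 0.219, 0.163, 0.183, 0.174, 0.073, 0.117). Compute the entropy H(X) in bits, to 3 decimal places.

2.702 bits

H = −Σ pᵢ log₂ pᵢ.
−0.071·log₂(0.071) = 0.2709
−0.219·log₂(0.219) = 0.4798
−0.163·log₂(0.163) = 0.4266
−0.183·log₂(0.183) = 0.4484
−0.174·log₂(0.174) = 0.4390
−0.073·log₂(0.073) = 0.2756
−0.117·log₂(0.117) = 0.3622
Sum ≈ 2.7025 → 2.702 bits.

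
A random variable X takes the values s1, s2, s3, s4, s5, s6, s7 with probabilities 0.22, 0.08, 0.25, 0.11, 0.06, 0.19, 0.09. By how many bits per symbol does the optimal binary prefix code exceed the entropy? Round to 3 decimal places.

Entropy H = −Σ p log₂ p ≈ 2.6338 bits.
Huffman merges: 3/50+2/25→7/50; 9/100+11/100→1/5; 7/50+19/100→33/100; 1/5+11/50→21/50; 1/4+33/100→29/50; 21/50+29/50→1. L = 267/100 ≈ 2.6700.
L − H = 2.6700 − 2.6338 = 0.036 bits.

0.036 bits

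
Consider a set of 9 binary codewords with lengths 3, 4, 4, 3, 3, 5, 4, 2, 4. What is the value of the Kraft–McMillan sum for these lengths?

0.90625

With common denominator 2^5 = 32: Σ 2^(−ℓᵢ) = 4/32 + 2/32 + 2/32 + 4/32 + 4/32 + 1/32 + 2/32 + 8/32 + 2/32 = 29/32 = 0.90625.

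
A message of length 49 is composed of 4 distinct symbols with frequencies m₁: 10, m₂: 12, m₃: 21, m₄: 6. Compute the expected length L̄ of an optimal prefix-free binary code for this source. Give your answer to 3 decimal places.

1.898 bits/symbol

Probabilities are the counts divided by 49.
Repeatedly combine the two least-probable nodes; the expected code length is the sum of the merged weights.
merge 6/49 + 10/49 → 16/49
merge 12/49 + 16/49 → 4/7
merge 3/7 + 4/7 → 1
L = 16/49 + 4/7 + 1 = 93/49 ≈ 1.898 bits/symbol.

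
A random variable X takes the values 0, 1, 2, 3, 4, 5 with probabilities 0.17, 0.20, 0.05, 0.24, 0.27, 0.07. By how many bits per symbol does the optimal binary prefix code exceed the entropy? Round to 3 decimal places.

0.022 bits

Entropy H = −Σ p log₂ p ≈ 2.3878 bits.
Huffman merges: 1/20+7/100→3/25; 3/25+17/100→29/100; 1/5+6/25→11/25; 27/100+29/100→14/25; 11/25+14/25→1. L = 241/100 ≈ 2.4100.
L − H = 2.4100 − 2.3878 = 0.022 bits.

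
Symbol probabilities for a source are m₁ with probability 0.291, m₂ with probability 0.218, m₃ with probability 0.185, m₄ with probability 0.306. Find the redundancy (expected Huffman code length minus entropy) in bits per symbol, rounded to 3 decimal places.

Entropy H = −Σ p log₂ p ≈ 1.9705 bits.
Huffman merges: 37/200+109/500→403/1000; 291/1000+153/500→597/1000; 403/1000+597/1000→1. L = 2 ≈ 2.0000.
L − H = 2.0000 − 1.9705 = 0.030 bits.

0.030 bits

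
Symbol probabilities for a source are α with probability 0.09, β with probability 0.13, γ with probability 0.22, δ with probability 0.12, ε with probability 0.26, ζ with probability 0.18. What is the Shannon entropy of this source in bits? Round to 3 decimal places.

2.494 bits

H = −Σ pᵢ log₂ pᵢ.
−0.09·log₂(0.09) = 0.3127
−0.13·log₂(0.13) = 0.3826
−0.22·log₂(0.22) = 0.4806
−0.12·log₂(0.12) = 0.3671
−0.26·log₂(0.26) = 0.5053
−0.18·log₂(0.18) = 0.4453
Sum ≈ 2.4935 → 2.494 bits.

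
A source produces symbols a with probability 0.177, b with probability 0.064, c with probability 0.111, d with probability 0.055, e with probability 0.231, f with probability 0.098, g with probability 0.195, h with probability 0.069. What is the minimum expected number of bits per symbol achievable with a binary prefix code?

Repeatedly combine the two least-probable nodes; the expected code length is the sum of the merged weights.
merge 11/200 + 8/125 → 119/1000
merge 69/1000 + 49/500 → 167/1000
merge 111/1000 + 119/1000 → 23/100
merge 167/1000 + 177/1000 → 43/125
merge 39/200 + 23/100 → 17/40
merge 231/1000 + 43/125 → 23/40
merge 17/40 + 23/40 → 1
L = 119/1000 + 167/1000 + 23/100 + 43/125 + 17/40 + 23/40 + 1 = 143/50 = 2.86 bits/symbol.

2.86 bits/symbol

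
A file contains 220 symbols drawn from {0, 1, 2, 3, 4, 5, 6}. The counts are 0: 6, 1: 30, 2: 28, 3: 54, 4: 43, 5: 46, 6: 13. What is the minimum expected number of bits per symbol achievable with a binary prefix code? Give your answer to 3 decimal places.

2.632 bits/symbol

Probabilities are the counts divided by 220.
Repeatedly combine the two least-probable nodes; the expected code length is the sum of the merged weights.
merge 3/110 + 13/220 → 19/220
merge 19/220 + 7/55 → 47/220
merge 3/22 + 43/220 → 73/220
merge 23/110 + 47/220 → 93/220
merge 27/110 + 73/220 → 127/220
merge 93/220 + 127/220 → 1
L = 19/220 + 47/220 + 73/220 + 93/220 + 127/220 + 1 = 579/220 ≈ 2.632 bits/symbol.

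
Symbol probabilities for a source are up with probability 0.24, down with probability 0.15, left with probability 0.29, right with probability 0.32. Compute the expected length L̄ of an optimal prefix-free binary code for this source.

2 bits/symbol

Repeatedly combine the two least-probable nodes; the expected code length is the sum of the merged weights.
merge 3/20 + 6/25 → 39/100
merge 29/100 + 8/25 → 61/100
merge 39/100 + 61/100 → 1
L = 39/100 + 61/100 + 1 = 2 bits/symbol.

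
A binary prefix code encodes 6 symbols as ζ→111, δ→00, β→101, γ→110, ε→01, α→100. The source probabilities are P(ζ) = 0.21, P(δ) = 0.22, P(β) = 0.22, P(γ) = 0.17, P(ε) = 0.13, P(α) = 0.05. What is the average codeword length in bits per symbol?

L̄ = Σ pᵢ·ℓᵢ = 0.21·3 + 0.22·2 + 0.22·3 + 0.17·3 + 0.13·2 + 0.05·3 = 2.65 bits/symbol.

2.65 bits/symbol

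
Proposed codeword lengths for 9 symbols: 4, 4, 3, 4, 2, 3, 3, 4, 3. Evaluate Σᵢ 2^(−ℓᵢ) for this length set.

With common denominator 2^4 = 16: Σ 2^(−ℓᵢ) = 1/16 + 1/16 + 2/16 + 1/16 + 4/16 + 2/16 + 2/16 + 1/16 + 2/16 = 16/16 = 1.

1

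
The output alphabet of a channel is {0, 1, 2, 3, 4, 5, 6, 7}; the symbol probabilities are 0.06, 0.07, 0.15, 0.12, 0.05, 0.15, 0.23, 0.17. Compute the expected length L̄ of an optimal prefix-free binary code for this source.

2.88 bits/symbol

Repeatedly combine the two least-probable nodes; the expected code length is the sum of the merged weights.
merge 1/20 + 3/50 → 11/100
merge 7/100 + 11/100 → 9/50
merge 3/25 + 3/20 → 27/100
merge 3/20 + 17/100 → 8/25
merge 9/50 + 23/100 → 41/100
merge 27/100 + 8/25 → 59/100
merge 41/100 + 59/100 → 1
L = 11/100 + 9/50 + 27/100 + 8/25 + 41/100 + 59/100 + 1 = 72/25 = 2.88 bits/symbol.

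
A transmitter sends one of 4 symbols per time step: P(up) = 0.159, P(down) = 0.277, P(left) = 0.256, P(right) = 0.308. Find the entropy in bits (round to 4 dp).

1.9614 bits

H = −Σ pᵢ log₂ pᵢ.
−0.159·log₂(0.159) = 0.4218
−0.277·log₂(0.277) = 0.5130
−0.256·log₂(0.256) = 0.5032
−0.308·log₂(0.308) = 0.5233
Sum ≈ 1.9614 → 1.9614 bits.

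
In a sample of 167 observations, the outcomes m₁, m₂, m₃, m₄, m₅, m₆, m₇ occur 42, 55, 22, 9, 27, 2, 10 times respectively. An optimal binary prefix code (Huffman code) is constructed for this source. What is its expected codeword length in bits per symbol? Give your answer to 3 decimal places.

2.449 bits/symbol

Probabilities are the counts divided by 167.
Repeatedly combine the two least-probable nodes; the expected code length is the sum of the merged weights.
merge 2/167 + 9/167 → 11/167
merge 10/167 + 11/167 → 21/167
merge 21/167 + 22/167 → 43/167
merge 27/167 + 42/167 → 69/167
merge 43/167 + 55/167 → 98/167
merge 69/167 + 98/167 → 1
L = 11/167 + 21/167 + 43/167 + 69/167 + 98/167 + 1 = 409/167 ≈ 2.449 bits/symbol.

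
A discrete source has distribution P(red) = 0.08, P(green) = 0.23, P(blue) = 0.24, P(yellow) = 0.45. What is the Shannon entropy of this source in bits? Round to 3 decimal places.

1.792 bits

H = −Σ pᵢ log₂ pᵢ.
−0.08·log₂(0.08) = 0.2915
−0.23·log₂(0.23) = 0.4877
−0.24·log₂(0.24) = 0.4941
−0.45·log₂(0.45) = 0.5184
Sum ≈ 1.7917 → 1.792 bits.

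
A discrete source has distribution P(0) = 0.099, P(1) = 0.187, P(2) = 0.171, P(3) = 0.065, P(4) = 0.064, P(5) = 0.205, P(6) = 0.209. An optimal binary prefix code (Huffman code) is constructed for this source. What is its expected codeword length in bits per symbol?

Repeatedly combine the two least-probable nodes; the expected code length is the sum of the merged weights.
merge 8/125 + 13/200 → 129/1000
merge 99/1000 + 129/1000 → 57/250
merge 171/1000 + 187/1000 → 179/500
merge 41/200 + 209/1000 → 207/500
merge 57/250 + 179/500 → 293/500
merge 207/500 + 293/500 → 1
L = 129/1000 + 57/250 + 179/500 + 207/500 + 293/500 + 1 = 543/200 = 2.715 bits/symbol.

2.715 bits/symbol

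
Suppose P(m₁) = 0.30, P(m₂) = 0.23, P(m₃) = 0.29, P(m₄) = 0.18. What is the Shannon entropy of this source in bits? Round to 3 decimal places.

H = −Σ pᵢ log₂ pᵢ.
−0.30·log₂(0.30) = 0.5211
−0.23·log₂(0.23) = 0.4877
−0.29·log₂(0.29) = 0.5179
−0.18·log₂(0.18) = 0.4453
Sum ≈ 1.9720 → 1.972 bits.

1.972 bits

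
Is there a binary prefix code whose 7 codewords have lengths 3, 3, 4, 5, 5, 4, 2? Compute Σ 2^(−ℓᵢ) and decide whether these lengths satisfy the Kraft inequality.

0.6875; yes

With common denominator 2^5 = 32: Σ 2^(−ℓᵢ) = 4/32 + 4/32 + 2/32 + 1/32 + 1/32 + 2/32 + 8/32 = 22/32 = 0.6875.
Kraft's inequality requires Σ ≤ 1; here Σ = 0.6875 ≤ 1, so such a prefix code exists.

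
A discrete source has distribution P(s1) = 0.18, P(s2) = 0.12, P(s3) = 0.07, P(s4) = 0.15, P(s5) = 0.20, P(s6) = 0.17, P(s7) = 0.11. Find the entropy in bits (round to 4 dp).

H = −Σ pᵢ log₂ pᵢ.
−0.18·log₂(0.18) = 0.4453
−0.12·log₂(0.12) = 0.3671
−0.07·log₂(0.07) = 0.2686
−0.15·log₂(0.15) = 0.4105
−0.20·log₂(0.20) = 0.4644
−0.17·log₂(0.17) = 0.4346
−0.11·log₂(0.11) = 0.3503
Sum ≈ 2.7407 → 2.7407 bits.

2.7407 bits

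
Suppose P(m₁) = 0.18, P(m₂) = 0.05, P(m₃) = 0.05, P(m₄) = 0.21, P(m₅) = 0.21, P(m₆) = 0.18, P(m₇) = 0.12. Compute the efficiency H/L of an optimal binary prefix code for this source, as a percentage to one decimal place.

98.3%

Entropy H = −Σ p log₂ p ≈ 2.6355 bits.
Huffman merges: 1/20+1/20→1/10; 1/10+3/25→11/50; 9/50+9/50→9/25; 21/100+21/100→21/50; 11/50+9/25→29/50; 21/50+29/50→1. L = 67/25 ≈ 2.6800.
Efficiency = H/L = 2.6355/2.6800 = 98.3%.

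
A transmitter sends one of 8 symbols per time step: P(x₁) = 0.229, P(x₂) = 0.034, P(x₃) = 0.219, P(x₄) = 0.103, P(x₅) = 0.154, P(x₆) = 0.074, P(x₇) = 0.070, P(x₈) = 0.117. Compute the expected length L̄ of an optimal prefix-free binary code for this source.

2.833 bits/symbol

Repeatedly combine the two least-probable nodes; the expected code length is the sum of the merged weights.
merge 17/500 + 7/100 → 13/125
merge 37/500 + 103/1000 → 177/1000
merge 13/125 + 117/1000 → 221/1000
merge 77/500 + 177/1000 → 331/1000
merge 219/1000 + 221/1000 → 11/25
merge 229/1000 + 331/1000 → 14/25
merge 11/25 + 14/25 → 1
L = 13/125 + 177/1000 + 221/1000 + 331/1000 + 11/25 + 14/25 + 1 = 2833/1000 = 2.833 bits/symbol.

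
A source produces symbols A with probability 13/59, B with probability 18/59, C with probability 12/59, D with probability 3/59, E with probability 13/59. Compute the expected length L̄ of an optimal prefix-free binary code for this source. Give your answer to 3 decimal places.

2.254 bits/symbol

Repeatedly combine the two least-probable nodes; the expected code length is the sum of the merged weights.
merge 3/59 + 12/59 → 15/59
merge 13/59 + 13/59 → 26/59
merge 15/59 + 18/59 → 33/59
merge 26/59 + 33/59 → 1
L = 15/59 + 26/59 + 33/59 + 1 = 133/59 ≈ 2.254 bits/symbol.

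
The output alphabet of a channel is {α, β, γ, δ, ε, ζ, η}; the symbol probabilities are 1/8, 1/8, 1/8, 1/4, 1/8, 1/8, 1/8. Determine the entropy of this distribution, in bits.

2.75 bits

Each probability is a power of 1/2, so log₂(1/p) is an integer.
H = Σ p·log₂(1/p) = 1/8·3 + 1/8·3 + 1/8·3 + 1/4·2 + 1/8·3 + 1/8·3 + 1/8·3 = 2.75 bits.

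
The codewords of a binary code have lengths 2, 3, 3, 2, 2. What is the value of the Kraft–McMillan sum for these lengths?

With common denominator 2^3 = 8: Σ 2^(−ℓᵢ) = 2/8 + 1/8 + 1/8 + 2/8 + 2/8 = 8/8 = 1.

1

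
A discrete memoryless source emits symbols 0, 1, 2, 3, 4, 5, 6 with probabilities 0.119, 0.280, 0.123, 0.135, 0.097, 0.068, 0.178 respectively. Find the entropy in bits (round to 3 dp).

2.675 bits

H = −Σ pᵢ log₂ pᵢ.
−0.119·log₂(0.119) = 0.3654
−0.280·log₂(0.280) = 0.5142
−0.123·log₂(0.123) = 0.3719
−0.135·log₂(0.135) = 0.3900
−0.097·log₂(0.097) = 0.3265
−0.068·log₂(0.068) = 0.2637
−0.178·log₂(0.178) = 0.4432
Sum ≈ 2.6750 → 2.675 bits.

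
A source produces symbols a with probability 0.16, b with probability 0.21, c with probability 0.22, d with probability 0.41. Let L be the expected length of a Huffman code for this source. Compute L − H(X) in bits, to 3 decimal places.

0.056 bits

Entropy H = −Σ p log₂ p ≈ 1.9038 bits.
Huffman merges: 4/25+21/100→37/100; 11/50+37/100→59/100; 41/100+59/100→1. L = 49/25 ≈ 1.9600.
L − H = 1.9600 − 1.9038 = 0.056 bits.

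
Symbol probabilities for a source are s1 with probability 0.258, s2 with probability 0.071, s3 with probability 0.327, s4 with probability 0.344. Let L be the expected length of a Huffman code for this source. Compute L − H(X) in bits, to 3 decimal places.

Entropy H = −Σ p log₂ p ≈ 1.8321 bits.
Huffman merges: 71/1000+129/500→329/1000; 327/1000+329/1000→82/125; 43/125+82/125→1. L = 397/200 ≈ 1.9850.
L − H = 1.9850 − 1.8321 = 0.153 bits.

0.153 bits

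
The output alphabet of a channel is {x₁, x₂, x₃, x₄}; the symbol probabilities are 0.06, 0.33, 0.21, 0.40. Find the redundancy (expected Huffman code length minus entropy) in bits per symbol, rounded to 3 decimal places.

0.097 bits

Entropy H = −Σ p log₂ p ≈ 1.7730 bits.
Huffman merges: 3/50+21/100→27/100; 27/100+33/100→3/5; 2/5+3/5→1. L = 187/100 ≈ 1.8700.
L − H = 1.8700 − 1.7730 = 0.097 bits.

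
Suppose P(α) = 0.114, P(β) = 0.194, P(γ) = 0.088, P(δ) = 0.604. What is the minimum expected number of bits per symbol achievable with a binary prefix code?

1.598 bits/symbol

Repeatedly combine the two least-probable nodes; the expected code length is the sum of the merged weights.
merge 11/125 + 57/500 → 101/500
merge 97/500 + 101/500 → 99/250
merge 99/250 + 151/250 → 1
L = 101/500 + 99/250 + 1 = 799/500 = 1.598 bits/symbol.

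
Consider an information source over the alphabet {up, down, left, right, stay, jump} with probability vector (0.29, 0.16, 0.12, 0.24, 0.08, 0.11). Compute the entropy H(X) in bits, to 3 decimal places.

2.444 bits

H = −Σ pᵢ log₂ pᵢ.
−0.29·log₂(0.29) = 0.5179
−0.16·log₂(0.16) = 0.4230
−0.12·log₂(0.12) = 0.3671
−0.24·log₂(0.24) = 0.4941
−0.08·log₂(0.08) = 0.2915
−0.11·log₂(0.11) = 0.3503
Sum ≈ 2.4439 → 2.444 bits.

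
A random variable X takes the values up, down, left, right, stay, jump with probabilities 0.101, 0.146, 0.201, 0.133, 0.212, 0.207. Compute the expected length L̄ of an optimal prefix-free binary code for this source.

Repeatedly combine the two least-probable nodes; the expected code length is the sum of the merged weights.
merge 101/1000 + 133/1000 → 117/500
merge 73/500 + 201/1000 → 347/1000
merge 207/1000 + 53/250 → 419/1000
merge 117/500 + 347/1000 → 581/1000
merge 419/1000 + 581/1000 → 1
L = 117/500 + 347/1000 + 419/1000 + 581/1000 + 1 = 2581/1000 = 2.581 bits/symbol.

2.581 bits/symbol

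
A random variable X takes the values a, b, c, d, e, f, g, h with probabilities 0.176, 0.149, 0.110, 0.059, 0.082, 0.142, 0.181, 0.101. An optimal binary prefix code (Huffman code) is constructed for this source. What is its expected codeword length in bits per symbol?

Repeatedly combine the two least-probable nodes; the expected code length is the sum of the merged weights.
merge 59/1000 + 41/500 → 141/1000
merge 101/1000 + 11/100 → 211/1000
merge 141/1000 + 71/500 → 283/1000
merge 149/1000 + 22/125 → 13/40
merge 181/1000 + 211/1000 → 49/125
merge 283/1000 + 13/40 → 76/125
merge 49/125 + 76/125 → 1
L = 141/1000 + 211/1000 + 283/1000 + 13/40 + 49/125 + 76/125 + 1 = 74/25 = 2.96 bits/symbol.

2.96 bits/symbol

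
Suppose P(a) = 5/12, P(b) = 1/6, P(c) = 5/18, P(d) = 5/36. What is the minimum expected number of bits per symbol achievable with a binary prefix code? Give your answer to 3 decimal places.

1.889 bits/symbol

Repeatedly combine the two least-probable nodes; the expected code length is the sum of the merged weights.
merge 5/36 + 1/6 → 11/36
merge 5/18 + 11/36 → 7/12
merge 5/12 + 7/12 → 1
L = 11/36 + 7/12 + 1 = 17/9 ≈ 1.889 bits/symbol.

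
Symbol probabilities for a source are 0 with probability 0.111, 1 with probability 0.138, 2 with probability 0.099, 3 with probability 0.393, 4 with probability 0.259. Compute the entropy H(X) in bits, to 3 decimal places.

2.111 bits

H = −Σ pᵢ log₂ pᵢ.
−0.111·log₂(0.111) = 0.3520
−0.138·log₂(0.138) = 0.3943
−0.099·log₂(0.099) = 0.3303
−0.393·log₂(0.393) = 0.5295
−0.259·log₂(0.259) = 0.5048
Sum ≈ 2.1109 → 2.111 bits.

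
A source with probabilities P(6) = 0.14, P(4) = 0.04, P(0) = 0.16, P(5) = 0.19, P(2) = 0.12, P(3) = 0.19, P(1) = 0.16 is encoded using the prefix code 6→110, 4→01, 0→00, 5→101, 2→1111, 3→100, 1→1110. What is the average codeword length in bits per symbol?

L̄ = Σ pᵢ·ℓᵢ = 0.14·3 + 0.04·2 + 0.16·2 + 0.19·3 + 0.12·4 + 0.19·3 + 0.16·4 = 3.08 bits/symbol.

3.08 bits/symbol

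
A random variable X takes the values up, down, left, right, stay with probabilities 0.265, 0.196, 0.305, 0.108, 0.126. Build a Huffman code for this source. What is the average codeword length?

2.234 bits/symbol

Repeatedly combine the two least-probable nodes; the expected code length is the sum of the merged weights.
merge 27/250 + 63/500 → 117/500
merge 49/250 + 117/500 → 43/100
merge 53/200 + 61/200 → 57/100
merge 43/100 + 57/100 → 1
L = 117/500 + 43/100 + 57/100 + 1 = 1117/500 = 2.234 bits/symbol.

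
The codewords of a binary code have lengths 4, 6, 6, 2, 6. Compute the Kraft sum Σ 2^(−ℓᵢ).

With common denominator 2^6 = 64: Σ 2^(−ℓᵢ) = 4/64 + 1/64 + 1/64 + 16/64 + 1/64 = 23/64 = 0.359375.

0.359375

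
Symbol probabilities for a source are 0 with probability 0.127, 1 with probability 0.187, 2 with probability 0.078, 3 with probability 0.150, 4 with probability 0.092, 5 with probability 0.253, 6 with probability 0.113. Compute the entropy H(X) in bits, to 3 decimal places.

2.702 bits

H = −Σ pᵢ log₂ pᵢ.
−0.127·log₂(0.127) = 0.3781
−0.187·log₂(0.187) = 0.4523
−0.078·log₂(0.078) = 0.2871
−0.150·log₂(0.150) = 0.4105
−0.092·log₂(0.092) = 0.3167
−0.253·log₂(0.253) = 0.5016
−0.113·log₂(0.113) = 0.3555
Sum ≈ 2.7018 → 2.702 bits.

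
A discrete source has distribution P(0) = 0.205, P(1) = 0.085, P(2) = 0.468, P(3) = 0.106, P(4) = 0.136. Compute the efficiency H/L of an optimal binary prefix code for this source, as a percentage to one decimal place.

Entropy H = −Σ p log₂ p ≈ 2.0183 bits.
Huffman merges: 17/200+53/500→191/1000; 17/125+191/1000→327/1000; 41/200+327/1000→133/250; 117/250+133/250→1. L = 41/20 ≈ 2.0500.
Efficiency = H/L = 2.0183/2.0500 = 98.5%.

98.5%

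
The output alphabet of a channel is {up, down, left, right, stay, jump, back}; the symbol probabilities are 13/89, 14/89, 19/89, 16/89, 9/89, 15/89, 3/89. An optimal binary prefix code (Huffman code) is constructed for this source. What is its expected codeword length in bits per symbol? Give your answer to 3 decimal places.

2.742 bits/symbol

Repeatedly combine the two least-probable nodes; the expected code length is the sum of the merged weights.
merge 3/89 + 9/89 → 12/89
merge 12/89 + 13/89 → 25/89
merge 14/89 + 15/89 → 29/89
merge 16/89 + 19/89 → 35/89
merge 25/89 + 29/89 → 54/89
merge 35/89 + 54/89 → 1
L = 12/89 + 25/89 + 29/89 + 35/89 + 54/89 + 1 = 244/89 ≈ 2.742 bits/symbol.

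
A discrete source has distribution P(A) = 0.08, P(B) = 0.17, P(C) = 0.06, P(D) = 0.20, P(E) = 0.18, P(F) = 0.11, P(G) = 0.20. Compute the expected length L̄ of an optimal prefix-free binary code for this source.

Repeatedly combine the two least-probable nodes; the expected code length is the sum of the merged weights.
merge 3/50 + 2/25 → 7/50
merge 11/100 + 7/50 → 1/4
merge 17/100 + 9/50 → 7/20
merge 1/5 + 1/5 → 2/5
merge 1/4 + 7/20 → 3/5
merge 2/5 + 3/5 → 1
L = 7/50 + 1/4 + 7/20 + 2/5 + 3/5 + 1 = 137/50 = 2.74 bits/symbol.

2.74 bits/symbol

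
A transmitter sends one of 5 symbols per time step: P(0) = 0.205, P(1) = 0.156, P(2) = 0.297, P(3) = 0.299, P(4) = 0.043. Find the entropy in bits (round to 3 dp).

2.123 bits

H = −Σ pᵢ log₂ pᵢ.
−0.205·log₂(0.205) = 0.4687
−0.156·log₂(0.156) = 0.4181
−0.297·log₂(0.297) = 0.5202
−0.299·log₂(0.299) = 0.5208
−0.043·log₂(0.043) = 0.1952
Sum ≈ 2.1230 → 2.123 bits.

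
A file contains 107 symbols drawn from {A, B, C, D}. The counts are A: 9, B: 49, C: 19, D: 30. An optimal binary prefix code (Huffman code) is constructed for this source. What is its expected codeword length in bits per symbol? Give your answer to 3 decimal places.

1.804 bits/symbol

Probabilities are the counts divided by 107.
Repeatedly combine the two least-probable nodes; the expected code length is the sum of the merged weights.
merge 9/107 + 19/107 → 28/107
merge 28/107 + 30/107 → 58/107
merge 49/107 + 58/107 → 1
L = 28/107 + 58/107 + 1 = 193/107 ≈ 1.804 bits/symbol.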